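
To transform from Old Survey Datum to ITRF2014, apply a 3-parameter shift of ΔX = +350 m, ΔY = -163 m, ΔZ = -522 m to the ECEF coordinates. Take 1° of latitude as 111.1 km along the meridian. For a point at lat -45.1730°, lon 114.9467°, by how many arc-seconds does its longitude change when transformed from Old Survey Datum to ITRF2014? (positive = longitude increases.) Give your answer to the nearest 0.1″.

Δλ = -11.4″

sin φ = -0.709239, cos φ = 0.704969, sin λ = 0.906701, cos λ = -0.421775.
East component: ΔE = −sin λ·ΔX + cos λ·ΔY = −(0.906701)(350) + (-0.421775)(-163) = -248.60 m.
1° of latitude spans 111100 m; at latitude φ, 1° of longitude spans that × cos φ = 78322.0 m, so Δλ = -248.60 / 78322.0 × 3600 = -11.426″.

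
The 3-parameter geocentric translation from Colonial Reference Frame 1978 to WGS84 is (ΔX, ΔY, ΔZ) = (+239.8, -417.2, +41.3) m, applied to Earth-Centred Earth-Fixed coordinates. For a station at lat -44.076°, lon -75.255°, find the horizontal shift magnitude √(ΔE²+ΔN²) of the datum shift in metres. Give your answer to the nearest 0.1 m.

At φ = -44.076°, λ = -75.255°: sin φ = -0.695612, cos φ = 0.718418, sin λ = -0.967068, cos λ = 0.254518.
ΔE = −sin λ·ΔX + cos λ·ΔY = −(-0.967068)·(239.8) + (0.254518)·(-417.2) = 125.72 m.
ΔN = −sin φ cos λ·ΔX − sin φ sin λ·ΔY + cos φ·ΔZ = −(-0.695612)(0.254518)(239.8) − (-0.695612)(-0.967068)(-417.2) + (0.718418)(41.3) = 352.78 m.
Horizontal magnitude = √(ΔE² + ΔN²) = √(125.72² + 352.78²) = 374.51 m.

374.5 m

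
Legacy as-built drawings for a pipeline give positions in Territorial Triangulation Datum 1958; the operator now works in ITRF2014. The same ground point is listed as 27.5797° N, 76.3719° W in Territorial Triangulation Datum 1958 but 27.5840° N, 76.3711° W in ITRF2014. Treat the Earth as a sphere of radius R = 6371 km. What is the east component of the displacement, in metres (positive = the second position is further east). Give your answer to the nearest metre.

ΔE = 79 m

Δφ = 27.5840° − 27.5797° = +0.0043°; Δλ = -76.3711° − -76.3719° = +0.0008°.
1° along a meridian = πR/180 = 111195 m.
ΔN = Δφ × 111195 = 478.1 m; ΔE = Δλ × 111195 × cos(27.5797°) = +0.0008 × 111195 × 0.886368 = 78.8 m.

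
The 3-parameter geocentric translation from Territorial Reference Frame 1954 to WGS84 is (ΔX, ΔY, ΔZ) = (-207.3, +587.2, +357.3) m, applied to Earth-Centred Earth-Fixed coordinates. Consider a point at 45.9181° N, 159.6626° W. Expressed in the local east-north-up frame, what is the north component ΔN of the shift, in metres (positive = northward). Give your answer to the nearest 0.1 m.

ΔN = 255.5 m

At φ = 45.9181°, λ = -159.6626°: sin φ = 0.718346, cos φ = 0.695686, sin λ = -0.347548, cos λ = -0.937662.
ΔN = −sin φ cos λ·ΔX − sin φ sin λ·ΔY + cos φ·ΔZ = −(0.718346)(-0.937662)(-207.3) − (0.718346)(-0.347548)(587.2) + (0.695686)(357.3) = 255.54 m.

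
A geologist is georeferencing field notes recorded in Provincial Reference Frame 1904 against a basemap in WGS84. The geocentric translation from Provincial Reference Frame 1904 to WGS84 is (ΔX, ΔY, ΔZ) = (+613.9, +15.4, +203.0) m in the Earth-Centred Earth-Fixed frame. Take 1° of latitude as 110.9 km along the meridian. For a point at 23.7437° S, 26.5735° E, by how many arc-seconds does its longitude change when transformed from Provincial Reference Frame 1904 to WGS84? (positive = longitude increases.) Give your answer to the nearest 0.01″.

sin φ = -0.402646, cos φ = 0.915356, sin λ = 0.447345, cos λ = 0.894361.
East component: ΔE = −sin λ·ΔX + cos λ·ΔY = −(0.447345)(613.9) + (0.894361)(15.4) = -260.85 m.
1° of latitude spans 110900 m; at latitude φ, 1° of longitude spans that × cos φ = 101513.0 m, so Δλ = -260.85 / 101513.0 × 3600 = -9.251″.

Δλ = -9.25″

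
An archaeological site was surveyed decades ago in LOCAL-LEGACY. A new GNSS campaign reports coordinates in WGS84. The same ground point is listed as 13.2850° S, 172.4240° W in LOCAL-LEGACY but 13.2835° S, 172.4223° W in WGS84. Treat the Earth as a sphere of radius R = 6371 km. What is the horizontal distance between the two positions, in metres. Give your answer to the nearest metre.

248 m

Δφ = -13.2835° − -13.2850° = +0.0015°; Δλ = -172.4223° − -172.4240° = +0.0017°.
1° along a meridian = πR/180 = 111195 m.
ΔN = Δφ × 111195 = 166.8 m; ΔE = Δλ × 111195 × cos(-13.2850°) = +0.0017 × 111195 × 0.973239 = 184.0 m.
Distance = √(ΔE² + ΔN²) = √(184.0² + 166.8²) = 248.3 m.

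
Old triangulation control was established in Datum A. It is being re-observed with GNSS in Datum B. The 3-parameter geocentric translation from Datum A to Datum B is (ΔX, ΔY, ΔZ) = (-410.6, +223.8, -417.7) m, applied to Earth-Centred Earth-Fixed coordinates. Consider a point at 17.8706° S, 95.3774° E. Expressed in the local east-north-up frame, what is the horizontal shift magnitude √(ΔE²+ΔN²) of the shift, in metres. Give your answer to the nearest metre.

501 m

At φ = -17.8706°, λ = 95.3774°: sin φ = -0.306868, cos φ = 0.951752, sin λ = 0.995599, cos λ = -0.093716.
ΔE = −sin λ·ΔX + cos λ·ΔY = −(0.995599)·(-410.6) + (-0.093716)·(223.8) = 387.82 m.
ΔN = −sin φ cos λ·ΔX − sin φ sin λ·ΔY + cos φ·ΔZ = −(-0.306868)(-0.093716)(-410.6) − (-0.306868)(0.995599)(223.8) + (0.951752)(-417.7) = -317.36 m.
Horizontal magnitude = √(ΔE² + ΔN²) = √(387.82² + (-317.36)²) = 501.12 m.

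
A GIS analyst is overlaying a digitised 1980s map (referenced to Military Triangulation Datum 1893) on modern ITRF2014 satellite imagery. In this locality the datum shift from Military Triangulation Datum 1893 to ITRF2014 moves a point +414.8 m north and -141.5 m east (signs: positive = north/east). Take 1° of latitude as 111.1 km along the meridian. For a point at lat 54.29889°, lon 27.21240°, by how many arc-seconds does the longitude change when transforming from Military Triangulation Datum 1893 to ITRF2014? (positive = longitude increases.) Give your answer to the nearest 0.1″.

Δλ = -7.9″

At latitude 54.29889°, cos φ = 0.583557.
1° of longitude at this latitude = 111.1 × cos φ = 64.83 km, so Δλ = -141.5 / 64833.2 = -0.0021825° = -7.857″.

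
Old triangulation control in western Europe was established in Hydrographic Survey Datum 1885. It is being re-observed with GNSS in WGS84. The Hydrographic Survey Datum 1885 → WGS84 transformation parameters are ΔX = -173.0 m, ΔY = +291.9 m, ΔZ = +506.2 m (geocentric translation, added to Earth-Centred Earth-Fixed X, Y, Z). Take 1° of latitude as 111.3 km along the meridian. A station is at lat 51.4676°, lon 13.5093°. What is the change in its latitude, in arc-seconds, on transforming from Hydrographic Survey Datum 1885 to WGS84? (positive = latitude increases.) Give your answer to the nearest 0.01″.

sin φ = 0.782256, cos φ = 0.622957, sin λ = 0.233603, cos λ = 0.972332.
North component: ΔN = −sin φ cos λ·ΔX − sin φ sin λ·ΔY + cos φ·ΔZ = −(0.782256)(0.972332)(-173.0) − (0.782256)(0.233603)(291.9) + (0.622957)(506.2) = 393.59 m.
1° of latitude spans 111300 m, so Δφ = 393.59 / 111300 × 3600 = 12.731″.

Δφ = 12.73″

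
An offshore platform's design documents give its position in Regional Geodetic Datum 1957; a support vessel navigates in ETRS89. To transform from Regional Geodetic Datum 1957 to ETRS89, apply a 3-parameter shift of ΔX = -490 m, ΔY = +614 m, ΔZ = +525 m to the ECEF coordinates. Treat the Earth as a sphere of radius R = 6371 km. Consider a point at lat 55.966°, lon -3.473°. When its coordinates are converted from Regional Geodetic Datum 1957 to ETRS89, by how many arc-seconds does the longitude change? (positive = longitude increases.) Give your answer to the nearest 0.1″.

sin φ = 0.828706, cos φ = 0.559685, sin λ = -0.060578, cos λ = 0.998163.
East component: ΔE = −sin λ·ΔX + cos λ·ΔY = −(-0.060578)(-490) + (0.998163)(614) = 583.19 m.
1° of latitude spans πR/180 = 111195 m; at latitude φ, 1° of longitude spans that × cos φ = 62234.1 m, so Δλ = 583.19 / 62234.1 × 3600 = 33.735″.

Δλ = 33.7″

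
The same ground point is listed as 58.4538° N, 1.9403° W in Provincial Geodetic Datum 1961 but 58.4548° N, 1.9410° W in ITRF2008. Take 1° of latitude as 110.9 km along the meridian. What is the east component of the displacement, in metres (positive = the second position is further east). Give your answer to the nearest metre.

Δφ = 58.4548° − 58.4538° = +0.0010°; Δλ = -1.9410° − -1.9403° = -0.0007°.
ΔN = Δφ × 110900 = 110.9 m; ΔE = Δλ × 110900 × cos(58.4538°) = -0.0007 × 110900 × 0.523186 = -40.6 m.

ΔE = -41 m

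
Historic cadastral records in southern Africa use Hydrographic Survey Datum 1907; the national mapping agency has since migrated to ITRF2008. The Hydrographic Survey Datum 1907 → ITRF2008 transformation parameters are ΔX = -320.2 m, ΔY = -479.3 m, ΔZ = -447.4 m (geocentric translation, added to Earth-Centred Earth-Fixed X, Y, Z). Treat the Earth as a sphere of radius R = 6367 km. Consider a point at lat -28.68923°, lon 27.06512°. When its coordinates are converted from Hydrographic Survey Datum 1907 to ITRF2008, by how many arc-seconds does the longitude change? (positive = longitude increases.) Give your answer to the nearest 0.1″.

sin φ = -0.480059, cos φ = 0.877236, sin λ = 0.455003, cos λ = 0.890490.
East component: ΔE = −sin λ·ΔX + cos λ·ΔY = −(0.455003)(-320.2) + (0.890490)(-479.3) = -281.12 m.
1° of latitude spans πR/180 = 111125 m; at latitude φ, 1° of longitude spans that × cos φ = 97483.0 m, so Δλ = -281.12 / 97483.0 × 3600 = -10.382″.

Δλ = -10.4″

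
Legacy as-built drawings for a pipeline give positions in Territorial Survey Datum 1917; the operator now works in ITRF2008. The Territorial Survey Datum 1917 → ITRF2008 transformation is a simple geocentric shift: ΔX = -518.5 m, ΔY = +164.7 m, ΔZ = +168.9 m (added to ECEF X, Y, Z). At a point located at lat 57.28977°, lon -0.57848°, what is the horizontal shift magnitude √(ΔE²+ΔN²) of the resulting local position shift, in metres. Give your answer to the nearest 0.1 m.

552.4 m

The local east axis at (φ, λ) is (−sin λ, cos λ, 0), so ΔE = −sin(-0.57848°)·(-518.5) + cos(-0.57848°)·164.7 = 159.46 m.
The local north axis is (−sin φ cos λ, −sin φ sin λ, cos φ), giving ΔN = 436.251 + 1.399 + 91.272 = 528.92 m.
Horizontal magnitude = √(ΔE² + ΔN²) = √(159.46² + 528.92²) = 552.44 m.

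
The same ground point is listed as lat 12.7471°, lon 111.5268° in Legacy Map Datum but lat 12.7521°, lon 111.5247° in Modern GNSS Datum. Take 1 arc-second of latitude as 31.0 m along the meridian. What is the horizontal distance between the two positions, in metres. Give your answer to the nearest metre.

603 m

Δφ = 12.7521° − 12.7471° = +0.0050°; Δλ = 111.5247° − 111.5268° = -0.0021°.
1° of latitude = 3600 × 31.00 = 111600 m.
ΔN = Δφ × 111600 = 558.0 m; ΔE = Δλ × 111600 × cos(12.7471°) = -0.0021 × 111600 × 0.975353 = -228.6 m.
Distance = √(ΔE² + ΔN²) = √((-228.6)² + 558.0²) = 603.0 m.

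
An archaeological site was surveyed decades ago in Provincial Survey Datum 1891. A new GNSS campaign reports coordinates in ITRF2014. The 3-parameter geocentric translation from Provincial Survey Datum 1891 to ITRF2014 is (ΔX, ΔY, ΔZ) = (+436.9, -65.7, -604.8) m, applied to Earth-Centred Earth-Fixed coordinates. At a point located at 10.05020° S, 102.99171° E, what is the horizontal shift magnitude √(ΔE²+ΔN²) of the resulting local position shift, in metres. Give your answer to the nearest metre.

747 m

At φ = -10.05020°, λ = 102.99171°: sin φ = -0.174511, cos φ = 0.984655, sin λ = 0.974403, cos λ = -0.224810.
ΔE = −sin λ·ΔX + cos λ·ΔY = −(0.974403)·(436.9) + (-0.224810)·(-65.7) = -410.95 m.
ΔN = −sin φ cos λ·ΔX − sin φ sin λ·ΔY + cos φ·ΔZ = −(-0.174511)(-0.224810)(436.9) − (-0.174511)(0.974403)(-65.7) + (0.984655)(-604.8) = -623.83 m.
Horizontal magnitude = √(ΔE² + ΔN²) = √((-410.95)² + (-623.83)²) = 747.02 m.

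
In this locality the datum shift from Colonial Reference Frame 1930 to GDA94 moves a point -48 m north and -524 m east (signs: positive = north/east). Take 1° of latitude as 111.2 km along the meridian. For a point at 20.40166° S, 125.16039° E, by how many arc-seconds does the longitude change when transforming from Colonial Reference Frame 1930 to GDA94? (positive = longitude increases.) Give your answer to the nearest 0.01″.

At latitude -20.40166°, cos φ = 0.937272.
1° of longitude at this latitude = 111.2 × cos φ = 104.22 km, so Δλ = -524.0 / 104224.6 = -0.0050276° = -18.099″.

Δλ = -18.10″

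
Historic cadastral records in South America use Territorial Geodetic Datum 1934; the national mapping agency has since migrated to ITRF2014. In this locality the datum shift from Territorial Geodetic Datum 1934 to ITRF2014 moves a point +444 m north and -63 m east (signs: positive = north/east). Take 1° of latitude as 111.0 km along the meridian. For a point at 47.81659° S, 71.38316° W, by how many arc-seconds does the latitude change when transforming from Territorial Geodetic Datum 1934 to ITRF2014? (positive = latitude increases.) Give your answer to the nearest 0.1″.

Δφ = 14.4″

1° of latitude = 111.0 km, so Δφ = 444.0 / 111000 = 0.0040000° = 14.400″.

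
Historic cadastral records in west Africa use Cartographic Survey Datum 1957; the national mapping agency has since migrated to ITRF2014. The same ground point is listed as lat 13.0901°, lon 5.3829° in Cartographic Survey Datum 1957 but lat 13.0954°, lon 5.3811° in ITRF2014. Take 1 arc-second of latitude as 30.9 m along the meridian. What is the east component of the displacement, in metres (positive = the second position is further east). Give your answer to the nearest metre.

ΔE = -195 m

Δφ = 13.0954° − 13.0901° = +0.0053°; Δλ = 5.3811° − 5.3829° = -0.0018°.
1° of latitude = 3600 × 30.90 = 111240 m.
ΔN = Δφ × 111240 = 589.6 m; ΔE = Δλ × 111240 × cos(13.0901°) = -0.0018 × 111240 × 0.974015 = -195.0 m.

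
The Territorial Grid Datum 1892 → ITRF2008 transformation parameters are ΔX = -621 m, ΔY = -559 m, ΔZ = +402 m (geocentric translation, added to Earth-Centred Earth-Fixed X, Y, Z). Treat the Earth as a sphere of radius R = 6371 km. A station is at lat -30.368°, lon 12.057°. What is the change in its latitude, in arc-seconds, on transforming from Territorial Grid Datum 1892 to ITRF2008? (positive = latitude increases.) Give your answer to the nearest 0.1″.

Δφ = -0.6″

sin φ = -0.505552, cos φ = 0.862796, sin λ = 0.208885, cos λ = 0.977940.
North component: ΔN = −sin φ cos λ·ΔX − sin φ sin λ·ΔY + cos φ·ΔZ = −(-0.505552)(0.977940)(-621) − (-0.505552)(0.208885)(-559) + (0.862796)(402) = -19.21 m.
1° of latitude spans πR/180 = 111195 m, so Δφ = -19.21 / 111195 × 3600 = -0.622″.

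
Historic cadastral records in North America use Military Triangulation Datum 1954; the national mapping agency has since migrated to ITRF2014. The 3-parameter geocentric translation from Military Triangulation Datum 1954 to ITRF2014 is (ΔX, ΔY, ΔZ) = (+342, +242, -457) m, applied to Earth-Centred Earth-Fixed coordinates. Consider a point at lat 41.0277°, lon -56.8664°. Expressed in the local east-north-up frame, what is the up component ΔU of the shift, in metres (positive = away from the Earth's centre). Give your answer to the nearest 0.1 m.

ΔU = -311.8 m

The local up (radial) axis is (cos φ cos λ, cos φ sin λ, sin φ), giving ΔU = 141.022 − 152.878 − 299.986 = -311.84 m.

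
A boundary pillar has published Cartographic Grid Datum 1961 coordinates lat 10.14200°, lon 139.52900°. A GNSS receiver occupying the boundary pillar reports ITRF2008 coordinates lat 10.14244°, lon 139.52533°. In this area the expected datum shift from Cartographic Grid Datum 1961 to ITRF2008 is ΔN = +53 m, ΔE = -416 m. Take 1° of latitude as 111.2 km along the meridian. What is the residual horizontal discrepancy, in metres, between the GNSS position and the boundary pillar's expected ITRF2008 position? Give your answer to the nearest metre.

15 m

Observed coordinate differences: Δφ = +0.00044°, Δλ = -0.00367°.
Converting to metres (1° lat = 111200 m, cos φ = 0.984374): observed ΔN = 48.9 m, observed ΔE = -401.7 m.
Subtracting the expected shift leaves a residual of 48.9 − (53) = -4.1 m north and -401.7 − (-416) = 14.3 m east.
Residual distance = √((-4.1)² + 14.3²) = 14.8 m.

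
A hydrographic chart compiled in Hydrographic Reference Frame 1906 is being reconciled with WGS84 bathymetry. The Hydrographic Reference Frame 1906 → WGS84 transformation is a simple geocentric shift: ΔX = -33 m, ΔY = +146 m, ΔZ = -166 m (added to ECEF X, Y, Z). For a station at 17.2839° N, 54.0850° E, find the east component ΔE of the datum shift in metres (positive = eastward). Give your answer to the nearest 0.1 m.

ΔE = 112.4 m

At φ = 17.2839°, λ = 54.0850°: sin φ = 0.297107, cos φ = 0.954844, sin λ = 0.809888, cos λ = 0.586584.
ΔE = −sin λ·ΔX + cos λ·ΔY = −(0.809888)·(-33) + (0.586584)·(146) = 112.37 m.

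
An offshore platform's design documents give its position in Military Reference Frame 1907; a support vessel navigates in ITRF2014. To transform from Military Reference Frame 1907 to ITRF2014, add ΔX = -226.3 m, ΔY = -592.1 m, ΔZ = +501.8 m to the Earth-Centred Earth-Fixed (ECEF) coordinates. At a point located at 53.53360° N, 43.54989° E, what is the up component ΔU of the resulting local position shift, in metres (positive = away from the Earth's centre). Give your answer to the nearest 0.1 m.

ΔU = 63.6 m

The local up (radial) axis is (cos φ cos λ, cos φ sin λ, sin φ), giving ΔU = -97.483 − 242.465 + 403.550 = 63.60 m.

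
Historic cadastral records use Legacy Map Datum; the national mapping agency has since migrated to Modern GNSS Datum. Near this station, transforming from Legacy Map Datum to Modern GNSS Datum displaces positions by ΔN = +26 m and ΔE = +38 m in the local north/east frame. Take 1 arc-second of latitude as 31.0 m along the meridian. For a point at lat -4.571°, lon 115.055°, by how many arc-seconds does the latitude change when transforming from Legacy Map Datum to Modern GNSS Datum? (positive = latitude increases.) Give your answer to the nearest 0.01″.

1″ of latitude = 31.00 m, so Δφ = 26.0 / 31.00 = 0.839″.

Δφ = 0.84″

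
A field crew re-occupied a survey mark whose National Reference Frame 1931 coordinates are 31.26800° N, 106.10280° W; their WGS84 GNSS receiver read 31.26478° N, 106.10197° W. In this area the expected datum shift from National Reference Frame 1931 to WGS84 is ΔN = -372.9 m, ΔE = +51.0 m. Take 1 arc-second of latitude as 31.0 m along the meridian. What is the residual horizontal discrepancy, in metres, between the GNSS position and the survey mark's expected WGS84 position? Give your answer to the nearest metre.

31 m

Observed coordinate differences: Δφ = -0.00322°, Δλ = +0.00083°.
Converting to metres (1° lat = 111600 m, cos φ = 0.854749): observed ΔN = -359.4 m, observed ΔE = 79.2 m.
Subtracting the expected shift leaves a residual of -359.4 − (-372.9) = 13.5 m north and 79.2 − (51.0) = 28.2 m east.
Residual distance = √(13.5² + 28.2²) = 31.3 m.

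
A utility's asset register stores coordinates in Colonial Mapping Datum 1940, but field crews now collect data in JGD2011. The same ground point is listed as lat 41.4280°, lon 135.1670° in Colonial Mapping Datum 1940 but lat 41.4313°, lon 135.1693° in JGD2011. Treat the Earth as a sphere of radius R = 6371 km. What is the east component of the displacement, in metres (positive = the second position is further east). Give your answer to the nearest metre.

ΔE = 192 m

Δφ = 41.4313° − 41.4280° = +0.0033°; Δλ = 135.1693° − 135.1670° = +0.0023°.
1° along a meridian = πR/180 = 111195 m.
ΔN = Δφ × 111195 = 366.9 m; ΔE = Δλ × 111195 × cos(41.4280°) = +0.0023 × 111195 × 0.749788 = 191.8 m.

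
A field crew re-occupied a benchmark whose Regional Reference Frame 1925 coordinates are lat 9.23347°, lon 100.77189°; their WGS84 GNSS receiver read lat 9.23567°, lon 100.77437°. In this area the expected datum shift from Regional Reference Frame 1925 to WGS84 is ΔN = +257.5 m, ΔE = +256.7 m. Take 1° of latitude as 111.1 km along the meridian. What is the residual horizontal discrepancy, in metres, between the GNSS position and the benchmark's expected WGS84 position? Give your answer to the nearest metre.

Observed coordinate differences: Δφ = +0.00220°, Δλ = +0.00248°.
Converting to metres (1° lat = 111100 m, cos φ = 0.987043): observed ΔN = 244.4 m, observed ΔE = 272.0 m.
Subtracting the expected shift leaves a residual of 244.4 − (257.5) = -13.1 m north and 272.0 − (256.7) = 15.3 m east.
Residual distance = √((-13.1)² + 15.3²) = 20.1 m.

20 m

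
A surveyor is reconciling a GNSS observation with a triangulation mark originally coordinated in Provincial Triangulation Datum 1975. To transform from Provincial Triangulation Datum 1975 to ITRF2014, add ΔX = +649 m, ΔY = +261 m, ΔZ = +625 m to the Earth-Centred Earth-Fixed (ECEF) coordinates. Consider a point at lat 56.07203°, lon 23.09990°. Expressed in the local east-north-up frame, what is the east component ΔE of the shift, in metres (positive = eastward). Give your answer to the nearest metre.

ΔE = -15 m

At φ = 56.07203°, λ = 23.09990°: sin φ = 0.829740, cos φ = 0.558150, sin λ = 0.392336, cos λ = 0.919822.
ΔE = −sin λ·ΔX + cos λ·ΔY = −(0.392336)·(649) + (0.919822)·(261) = -14.55 m.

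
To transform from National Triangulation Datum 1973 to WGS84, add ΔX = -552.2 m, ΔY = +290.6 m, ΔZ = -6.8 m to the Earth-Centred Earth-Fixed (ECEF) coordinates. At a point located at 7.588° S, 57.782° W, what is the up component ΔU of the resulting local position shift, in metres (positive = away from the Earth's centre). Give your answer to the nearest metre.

ΔU = -535 m

At φ = -7.588°, λ = -57.782°: sin φ = -0.132049, cos φ = 0.991243, sin λ = -0.846026, cos λ = 0.533142.
ΔU = cos φ cos λ·ΔX + cos φ sin λ·ΔY + sin φ·ΔZ = (0.991243)(0.533142)(-552.2) + (0.991243)(-0.846026)(290.6) + (-0.132049)(-6.8) = -534.63 m.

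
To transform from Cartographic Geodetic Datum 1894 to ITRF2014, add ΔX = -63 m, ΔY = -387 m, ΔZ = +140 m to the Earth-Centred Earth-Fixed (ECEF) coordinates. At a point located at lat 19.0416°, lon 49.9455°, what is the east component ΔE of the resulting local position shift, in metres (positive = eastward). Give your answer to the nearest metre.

ΔE = -201 m

At φ = 19.0416°, λ = 49.9455°: sin φ = 0.326255, cos φ = 0.945282, sin λ = 0.765433, cos λ = 0.643516.
ΔE = −sin λ·ΔX + cos λ·ΔY = −(0.765433)·(-63) + (0.643516)·(-387) = -200.82 m.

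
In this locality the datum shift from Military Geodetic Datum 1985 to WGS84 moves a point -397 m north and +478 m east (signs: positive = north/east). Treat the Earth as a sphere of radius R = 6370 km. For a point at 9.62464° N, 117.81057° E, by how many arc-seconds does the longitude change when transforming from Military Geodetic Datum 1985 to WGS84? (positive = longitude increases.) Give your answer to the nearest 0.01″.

At latitude 9.62464°, cos φ = 0.985924.
One radian of longitude at latitude φ spans R cos φ, so Δλ = ΔE / (R cos φ) = 478.0 / (6370000 × 0.985924) = 7.6111e-05 rad = 15.699″.

Δλ = 15.70″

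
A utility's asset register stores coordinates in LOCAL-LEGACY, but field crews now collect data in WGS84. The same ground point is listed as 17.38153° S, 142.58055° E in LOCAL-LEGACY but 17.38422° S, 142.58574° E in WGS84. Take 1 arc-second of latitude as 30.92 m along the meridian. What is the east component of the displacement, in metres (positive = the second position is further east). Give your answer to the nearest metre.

Δφ = -17.38422° − -17.38153° = -0.00269°; Δλ = 142.58574° − 142.58055° = +0.00519°.
1° of latitude = 3600 × 30.92 = 111312 m.
ΔN = Δφ × 111312 = -299.4 m; ΔE = Δλ × 111312 × cos(-17.38153°) = +0.00519 × 111312 × 0.954337 = 551.3 m.

ΔE = 551 m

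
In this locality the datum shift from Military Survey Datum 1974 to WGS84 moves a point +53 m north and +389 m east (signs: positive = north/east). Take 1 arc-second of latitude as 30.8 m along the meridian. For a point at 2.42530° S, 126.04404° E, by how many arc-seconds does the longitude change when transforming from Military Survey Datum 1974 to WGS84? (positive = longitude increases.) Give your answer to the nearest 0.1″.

At latitude -2.42530°, cos φ = 0.999104.
1″ of longitude at this latitude = 30.80 × cos φ = 30.7724 m, so Δλ = 389.0 / 30.7724 = 12.641″.

Δλ = 12.6″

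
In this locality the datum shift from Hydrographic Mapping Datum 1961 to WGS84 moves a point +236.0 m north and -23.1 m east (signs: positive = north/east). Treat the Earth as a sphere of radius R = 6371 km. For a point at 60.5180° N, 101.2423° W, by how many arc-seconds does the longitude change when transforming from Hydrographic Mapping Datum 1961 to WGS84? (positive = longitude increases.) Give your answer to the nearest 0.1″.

At latitude 60.5180°, cos φ = 0.492150.
One radian of longitude at latitude φ spans R cos φ, so Δλ = ΔE / (R cos φ) = -23.1 / (6371000 × 0.492150) = -7.3673e-06 rad = -1.520″.

Δλ = -1.5″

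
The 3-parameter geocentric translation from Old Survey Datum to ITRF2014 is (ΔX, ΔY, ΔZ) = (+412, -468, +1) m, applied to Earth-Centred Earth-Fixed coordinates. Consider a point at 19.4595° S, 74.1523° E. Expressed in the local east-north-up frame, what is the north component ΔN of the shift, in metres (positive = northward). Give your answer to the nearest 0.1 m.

ΔN = -111.6 m

At φ = -19.4595°, λ = 74.1523°: sin φ = -0.333140, cos φ = 0.942877, sin λ = 0.961991, cos λ = 0.273081.
ΔN = −sin φ cos λ·ΔX − sin φ sin λ·ΔY + cos φ·ΔZ = −(-0.333140)(0.273081)(412) − (-0.333140)(0.961991)(-468) + (0.942877)(1) = -111.56 m.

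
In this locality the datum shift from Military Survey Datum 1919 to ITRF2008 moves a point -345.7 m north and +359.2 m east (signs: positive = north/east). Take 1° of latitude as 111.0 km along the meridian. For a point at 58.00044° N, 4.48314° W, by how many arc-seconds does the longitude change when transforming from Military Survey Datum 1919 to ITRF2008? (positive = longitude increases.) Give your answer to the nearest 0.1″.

Δλ = 22.0″

At latitude 58.00044°, cos φ = 0.529913.
1° of longitude at this latitude = 111.0 × cos φ = 58.82 km, so Δλ = 359.2 / 58820.3 = 0.0061067° = 21.984″.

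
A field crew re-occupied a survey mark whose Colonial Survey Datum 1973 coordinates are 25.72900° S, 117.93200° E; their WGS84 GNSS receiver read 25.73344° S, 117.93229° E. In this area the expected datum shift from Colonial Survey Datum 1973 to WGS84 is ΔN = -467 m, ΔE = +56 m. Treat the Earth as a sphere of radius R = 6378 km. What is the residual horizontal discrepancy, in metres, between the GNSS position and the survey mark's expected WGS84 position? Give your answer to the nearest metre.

38 m

Observed coordinate differences: Δφ = -0.00444°, Δλ = +0.00029°.
Converting to metres (1° lat = 111317 m, cos φ = 0.900857): observed ΔN = -494.2 m, observed ΔE = 29.1 m.
Subtracting the expected shift leaves a residual of -494.2 − (-467) = -27.2 m north and 29.1 − (56) = -26.9 m east.
Residual distance = √((-27.2)² + (-26.9)²) = 38.3 m.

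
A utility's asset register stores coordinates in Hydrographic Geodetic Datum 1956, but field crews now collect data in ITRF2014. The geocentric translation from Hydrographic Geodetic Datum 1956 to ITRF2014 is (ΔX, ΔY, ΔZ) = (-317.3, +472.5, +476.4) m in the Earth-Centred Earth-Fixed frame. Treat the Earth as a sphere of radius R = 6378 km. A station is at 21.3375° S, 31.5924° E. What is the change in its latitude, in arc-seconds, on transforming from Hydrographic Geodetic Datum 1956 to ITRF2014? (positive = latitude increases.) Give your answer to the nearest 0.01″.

sin φ = -0.363861, cos φ = 0.931453, sin λ = 0.523873, cos λ = 0.851796.
North component: ΔN = −sin φ cos λ·ΔX − sin φ sin λ·ΔY + cos φ·ΔZ = −(-0.363861)(0.851796)(-317.3) − (-0.363861)(0.523873)(472.5) + (0.931453)(476.4) = 435.47 m.
1° of latitude spans πR/180 = 111317 m, so Δφ = 435.47 / 111317 × 3600 = 14.083″.

Δφ = 14.08″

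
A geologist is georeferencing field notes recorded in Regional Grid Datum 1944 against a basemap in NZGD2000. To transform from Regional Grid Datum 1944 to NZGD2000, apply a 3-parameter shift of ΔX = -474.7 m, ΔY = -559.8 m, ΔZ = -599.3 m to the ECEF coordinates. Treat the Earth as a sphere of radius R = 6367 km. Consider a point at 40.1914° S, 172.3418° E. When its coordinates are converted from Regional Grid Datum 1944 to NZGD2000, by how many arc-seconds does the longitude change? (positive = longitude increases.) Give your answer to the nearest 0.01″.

Δλ = 26.21″

sin φ = -0.645343, cos φ = 0.763893, sin λ = 0.133263, cos λ = -0.991081.
East component: ΔE = −sin λ·ΔX + cos λ·ΔY = −(0.133263)(-474.7) + (-0.991081)(-559.8) = 618.07 m.
1° of latitude spans πR/180 = 111125 m; at latitude φ, 1° of longitude spans that × cos φ = 84887.7 m, so Δλ = 618.07 / 84887.7 × 3600 = 26.212″.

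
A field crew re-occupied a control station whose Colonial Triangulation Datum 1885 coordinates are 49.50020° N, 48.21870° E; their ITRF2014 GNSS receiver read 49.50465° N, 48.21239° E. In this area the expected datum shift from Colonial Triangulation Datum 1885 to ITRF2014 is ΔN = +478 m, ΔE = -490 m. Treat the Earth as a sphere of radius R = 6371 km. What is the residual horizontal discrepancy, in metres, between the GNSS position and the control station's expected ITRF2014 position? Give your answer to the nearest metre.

38 m

Observed coordinate differences: Δφ = +0.00445°, Δλ = -0.00631°.
Converting to metres (1° lat = 111195 m, cos φ = 0.649445): observed ΔN = 494.8 m, observed ΔE = -455.7 m.
Subtracting the expected shift leaves a residual of 494.8 − (478) = 16.8 m north and -455.7 − (-490) = 34.3 m east.
Residual distance = √(16.8² + 34.3²) = 38.2 m.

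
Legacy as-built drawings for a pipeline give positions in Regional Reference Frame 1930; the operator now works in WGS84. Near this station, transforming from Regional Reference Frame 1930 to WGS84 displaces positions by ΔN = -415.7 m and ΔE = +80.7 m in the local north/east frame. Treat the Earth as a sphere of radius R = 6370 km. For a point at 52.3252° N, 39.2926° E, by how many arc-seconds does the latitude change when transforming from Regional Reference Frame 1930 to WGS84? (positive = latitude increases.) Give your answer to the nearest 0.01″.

On a sphere of radius R, 1 rad of latitude = R, so Δφ = ΔN / R = -415.7 / 6370000 = -6.5259e-05 rad = -13.461″.

Δφ = -13.46″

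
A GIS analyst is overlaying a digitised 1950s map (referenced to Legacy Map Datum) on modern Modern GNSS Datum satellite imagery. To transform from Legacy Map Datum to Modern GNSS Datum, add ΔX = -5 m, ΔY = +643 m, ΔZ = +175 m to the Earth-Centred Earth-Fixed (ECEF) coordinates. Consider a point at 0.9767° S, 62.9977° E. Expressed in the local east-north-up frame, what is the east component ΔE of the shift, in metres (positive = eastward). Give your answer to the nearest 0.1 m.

ΔE = 296.4 m

The local east axis at (φ, λ) is (−sin λ, cos λ, 0), so ΔE = −sin(62.9977°)·(-5) + cos(62.9977°)·643 = 296.39 m.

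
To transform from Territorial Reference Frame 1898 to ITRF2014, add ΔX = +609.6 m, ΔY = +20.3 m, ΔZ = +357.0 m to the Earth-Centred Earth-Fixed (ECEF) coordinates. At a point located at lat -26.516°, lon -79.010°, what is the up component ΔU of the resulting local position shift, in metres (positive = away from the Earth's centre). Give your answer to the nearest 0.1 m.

ΔU = -73.2 m

At φ = -26.516°, λ = -79.010°: sin φ = -0.446448, cos φ = 0.894810, sin λ = -0.981660, cos λ = 0.190638.
ΔU = cos φ cos λ·ΔX + cos φ sin λ·ΔY + sin φ·ΔZ = (0.894810)(0.190638)(609.6) + (0.894810)(-0.981660)(20.3) + (-0.446448)(357.0) = -73.23 m.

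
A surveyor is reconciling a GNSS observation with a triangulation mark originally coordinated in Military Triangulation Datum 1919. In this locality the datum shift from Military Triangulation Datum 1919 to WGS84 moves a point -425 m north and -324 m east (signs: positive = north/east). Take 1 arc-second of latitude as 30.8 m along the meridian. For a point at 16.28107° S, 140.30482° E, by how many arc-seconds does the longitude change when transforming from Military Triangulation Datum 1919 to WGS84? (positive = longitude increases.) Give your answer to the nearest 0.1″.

At latitude -16.28107°, cos φ = 0.959898.
1″ of longitude at this latitude = 30.80 × cos φ = 29.5649 m, so Δλ = -324.0 / 29.5649 = -10.959″.

Δλ = -11.0″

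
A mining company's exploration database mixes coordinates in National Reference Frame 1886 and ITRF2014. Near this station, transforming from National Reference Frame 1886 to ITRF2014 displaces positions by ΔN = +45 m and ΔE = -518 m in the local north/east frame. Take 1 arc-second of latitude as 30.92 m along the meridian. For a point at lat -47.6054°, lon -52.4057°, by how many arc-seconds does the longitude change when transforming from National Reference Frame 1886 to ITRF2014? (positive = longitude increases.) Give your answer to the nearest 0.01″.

Δλ = -24.85″

At latitude -47.6054°, cos φ = 0.674233.
1″ of longitude at this latitude = 30.92 × cos φ = 20.8473 m, so Δλ = -518.0 / 20.8473 = -24.847″.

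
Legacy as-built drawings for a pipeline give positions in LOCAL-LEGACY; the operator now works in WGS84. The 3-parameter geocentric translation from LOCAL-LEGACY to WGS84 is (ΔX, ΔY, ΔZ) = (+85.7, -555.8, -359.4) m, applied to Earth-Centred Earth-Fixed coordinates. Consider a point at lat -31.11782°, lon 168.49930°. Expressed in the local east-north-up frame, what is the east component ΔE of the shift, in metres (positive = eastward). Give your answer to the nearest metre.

At φ = -31.11782°, λ = 168.49930°: sin φ = -0.516800, cos φ = 0.856106, sin λ = 0.199380, cos λ = -0.979922.
ΔE = −sin λ·ΔX + cos λ·ΔY = −(0.199380)·(85.7) + (-0.979922)·(-555.8) = 527.55 m.

ΔE = 528 m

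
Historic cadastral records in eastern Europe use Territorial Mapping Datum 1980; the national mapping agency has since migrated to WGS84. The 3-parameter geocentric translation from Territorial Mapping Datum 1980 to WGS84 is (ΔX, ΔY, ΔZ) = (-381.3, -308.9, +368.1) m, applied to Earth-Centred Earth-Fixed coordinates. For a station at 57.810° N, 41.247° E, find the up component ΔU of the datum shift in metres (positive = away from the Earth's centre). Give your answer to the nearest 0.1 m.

At φ = 57.810°, λ = 41.247°: sin φ = 0.846286, cos φ = 0.532729, sin λ = 0.659306, cos λ = 0.751874.
ΔU = cos φ cos λ·ΔX + cos φ sin λ·ΔY + sin φ·ΔZ = (0.532729)(0.751874)(-381.3) + (0.532729)(0.659306)(-308.9) + (0.846286)(368.1) = 50.29 m.

ΔU = 50.3 m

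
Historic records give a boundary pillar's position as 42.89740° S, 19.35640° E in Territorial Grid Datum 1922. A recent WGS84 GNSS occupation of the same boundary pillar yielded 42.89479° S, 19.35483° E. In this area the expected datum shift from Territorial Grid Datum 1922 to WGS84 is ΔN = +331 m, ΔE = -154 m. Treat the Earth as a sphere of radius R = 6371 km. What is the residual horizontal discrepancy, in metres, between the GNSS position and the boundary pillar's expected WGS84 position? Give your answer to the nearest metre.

48 m

Observed coordinate differences: Δφ = +0.00261°, Δλ = -0.00157°.
Converting to metres (1° lat = 111195 m, cos φ = 0.732574): observed ΔN = 290.2 m, observed ΔE = -127.9 m.
Subtracting the expected shift leaves a residual of 290.2 − (331) = -40.8 m north and -127.9 − (-154) = 26.1 m east.
Residual distance = √((-40.8)² + 26.1²) = 48.4 m.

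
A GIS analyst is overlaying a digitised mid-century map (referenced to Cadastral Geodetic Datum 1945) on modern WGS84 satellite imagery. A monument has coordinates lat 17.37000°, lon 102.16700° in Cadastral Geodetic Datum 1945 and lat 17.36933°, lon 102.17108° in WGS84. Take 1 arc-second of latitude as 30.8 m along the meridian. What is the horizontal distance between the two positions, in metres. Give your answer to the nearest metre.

438 m

Δφ = 17.36933° − 17.37000° = -0.00067°; Δλ = 102.17108° − 102.16700° = +0.00408°.
1° of latitude = 3600 × 30.80 = 110880 m.
ΔN = Δφ × 110880 = -74.3 m; ΔE = Δλ × 110880 × cos(17.37000°) = +0.00408 × 110880 × 0.954397 = 431.8 m.
Distance = √(ΔE² + ΔN²) = √(431.8² + (-74.3)²) = 438.1 m.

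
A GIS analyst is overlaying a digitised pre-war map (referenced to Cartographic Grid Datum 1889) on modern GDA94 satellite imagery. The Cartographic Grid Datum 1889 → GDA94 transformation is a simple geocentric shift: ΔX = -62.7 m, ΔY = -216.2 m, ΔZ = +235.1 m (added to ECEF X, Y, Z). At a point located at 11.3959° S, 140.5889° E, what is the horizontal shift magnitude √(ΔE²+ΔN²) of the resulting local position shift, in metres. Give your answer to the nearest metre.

297 m

The local east axis at (φ, λ) is (−sin λ, cos λ, 0), so ΔE = −sin(140.5889°)·(-62.7) + cos(140.5889°)·(-216.2) = 206.85 m.
The local north axis is (−sin φ cos λ, −sin φ sin λ, cos φ), giving ΔN = 9.572 − 27.121 + 230.465 = 212.92 m.
Horizontal magnitude = √(ΔE² + ΔN²) = √(206.85² + 212.92²) = 296.85 m.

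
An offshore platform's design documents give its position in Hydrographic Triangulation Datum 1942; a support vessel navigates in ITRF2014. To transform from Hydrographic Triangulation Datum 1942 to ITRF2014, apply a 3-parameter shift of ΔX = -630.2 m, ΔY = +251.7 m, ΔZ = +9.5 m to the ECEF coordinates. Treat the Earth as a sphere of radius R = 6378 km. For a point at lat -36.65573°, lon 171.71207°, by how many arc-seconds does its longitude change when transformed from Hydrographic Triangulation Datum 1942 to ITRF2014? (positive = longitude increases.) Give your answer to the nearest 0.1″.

sin φ = -0.597005, cos φ = 0.802237, sin λ = 0.144148, cos λ = -0.989556.
East component: ΔE = −sin λ·ΔX + cos λ·ΔY = −(0.144148)(-630.2) + (-0.989556)(251.7) = -158.23 m.
1° of latitude spans πR/180 = 111317 m; at latitude φ, 1° of longitude spans that × cos φ = 89302.7 m, so Δλ = -158.23 / 89302.7 × 3600 = -6.379″.

Δλ = -6.4″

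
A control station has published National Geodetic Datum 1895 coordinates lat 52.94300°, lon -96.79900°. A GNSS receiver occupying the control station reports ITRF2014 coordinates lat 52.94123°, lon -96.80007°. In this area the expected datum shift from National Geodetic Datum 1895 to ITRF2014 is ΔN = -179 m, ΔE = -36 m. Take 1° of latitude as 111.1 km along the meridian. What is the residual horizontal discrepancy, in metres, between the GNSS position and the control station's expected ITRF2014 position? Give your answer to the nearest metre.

Observed coordinate differences: Δφ = -0.00177°, Δλ = -0.00107°.
Converting to metres (1° lat = 111100 m, cos φ = 0.602609): observed ΔN = -196.6 m, observed ΔE = -71.6 m.
Subtracting the expected shift leaves a residual of -196.6 − (-179) = -17.6 m north and -71.6 − (-36) = -35.6 m east.
Residual distance = √((-17.6)² + (-35.6)²) = 39.8 m.

40 m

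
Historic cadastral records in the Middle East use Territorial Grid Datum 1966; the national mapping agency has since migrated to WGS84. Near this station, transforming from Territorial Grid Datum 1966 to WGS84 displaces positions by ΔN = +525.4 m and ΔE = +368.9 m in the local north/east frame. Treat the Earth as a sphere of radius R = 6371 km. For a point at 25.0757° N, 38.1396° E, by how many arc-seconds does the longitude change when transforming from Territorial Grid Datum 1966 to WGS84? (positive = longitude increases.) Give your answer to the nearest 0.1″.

At latitude 25.0757°, cos φ = 0.905749.
One radian of longitude at latitude φ spans R cos φ, so Δλ = ΔE / (R cos φ) = 368.9 / (6371000 × 0.905749) = 6.3928e-05 rad = 13.186″.

Δλ = 13.2″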